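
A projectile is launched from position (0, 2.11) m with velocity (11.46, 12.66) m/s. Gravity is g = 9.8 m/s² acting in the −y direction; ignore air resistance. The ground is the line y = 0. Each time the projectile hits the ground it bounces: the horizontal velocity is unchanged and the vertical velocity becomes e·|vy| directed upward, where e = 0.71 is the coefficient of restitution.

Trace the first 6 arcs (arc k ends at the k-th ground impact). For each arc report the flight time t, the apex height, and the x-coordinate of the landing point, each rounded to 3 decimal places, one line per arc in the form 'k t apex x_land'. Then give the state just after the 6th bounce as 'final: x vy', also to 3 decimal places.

1 2.741 10.287 31.409
2 2.058 5.186 54.988
3 1.461 2.614 71.730
4 1.037 1.318 83.616
5 0.736 0.664 92.055
6 0.523 0.335 98.047
final: 98.047 1.819

Arc 1: start y=2.110, vy=12.660 → t=2.741, apex=10.287, x_land=31.409, impact vy=-14.200
  bounce: vy ← 0.71·14.200 = 10.082
Arc 2: start y=0.000, vy=10.082 → t=2.058, apex=5.186, x_land=54.988, impact vy=-10.082
  bounce: vy ← 0.71·10.082 = 7.158
Arc 3: start y=0.000, vy=7.158 → t=1.461, apex=2.614, x_land=71.730, impact vy=-7.158
  bounce: vy ← 0.71·7.158 = 5.082
Arc 4: start y=0.000, vy=5.082 → t=1.037, apex=1.318, x_land=83.616, impact vy=-5.082
  bounce: vy ← 0.71·5.082 = 3.608
Arc 5: start y=0.000, vy=3.608 → t=0.736, apex=0.664, x_land=92.055, impact vy=-3.608
  bounce: vy ← 0.71·3.608 = 2.562
Arc 6: start y=0.000, vy=2.562 → t=0.523, apex=0.335, x_land=98.047, impact vy=-2.562
  bounce: vy ← 0.71·2.562 = 1.819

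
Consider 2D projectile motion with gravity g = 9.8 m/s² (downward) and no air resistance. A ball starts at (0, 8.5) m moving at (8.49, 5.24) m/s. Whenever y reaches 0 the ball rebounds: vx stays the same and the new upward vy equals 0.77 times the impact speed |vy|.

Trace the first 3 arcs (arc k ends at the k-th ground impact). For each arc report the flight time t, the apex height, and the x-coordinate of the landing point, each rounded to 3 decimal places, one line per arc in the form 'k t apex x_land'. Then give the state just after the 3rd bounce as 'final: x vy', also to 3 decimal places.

Arc 1: start y=8.500, vy=5.240 → t=1.956, apex=9.901, x_land=16.608, impact vy=-13.930
  bounce: vy ← 0.77·13.930 = 10.726
Arc 2: start y=0.000, vy=10.726 → t=2.189, apex=5.870, x_land=35.193, impact vy=-10.726
  bounce: vy ← 0.77·10.726 = 8.259
Arc 3: start y=0.000, vy=8.259 → t=1.686, apex=3.480, x_land=49.504, impact vy=-8.259
  bounce: vy ← 0.77·8.259 = 6.360

1 1.956 9.901 16.608
2 2.189 5.870 35.193
3 1.686 3.480 49.504
final: 49.504 6.360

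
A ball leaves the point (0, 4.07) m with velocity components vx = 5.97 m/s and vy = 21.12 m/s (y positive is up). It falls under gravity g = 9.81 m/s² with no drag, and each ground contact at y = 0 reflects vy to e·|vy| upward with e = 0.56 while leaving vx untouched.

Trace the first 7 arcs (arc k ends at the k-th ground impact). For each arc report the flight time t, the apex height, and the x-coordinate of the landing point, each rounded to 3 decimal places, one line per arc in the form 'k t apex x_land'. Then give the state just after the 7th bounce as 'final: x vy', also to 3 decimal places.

Arc 1: start y=4.070, vy=21.120 → t=4.491, apex=26.805, x_land=26.809, impact vy=-22.933
  bounce: vy ← 0.56·22.933 = 12.842
Arc 2: start y=0.000, vy=12.842 → t=2.618, apex=8.406, x_land=42.440, impact vy=-12.842
  bounce: vy ← 0.56·12.842 = 7.192
Arc 3: start y=0.000, vy=7.192 → t=1.466, apex=2.636, x_land=51.193, impact vy=-7.192
  bounce: vy ← 0.56·7.192 = 4.027
Arc 4: start y=0.000, vy=4.027 → t=0.821, apex=0.827, x_land=56.094, impact vy=-4.027
  bounce: vy ← 0.56·4.027 = 2.255
Arc 5: start y=0.000, vy=2.255 → t=0.460, apex=0.259, x_land=58.839, impact vy=-2.255
  bounce: vy ← 0.56·2.255 = 1.263
Arc 6: start y=0.000, vy=1.263 → t=0.257, apex=0.081, x_land=60.377, impact vy=-1.263
  bounce: vy ← 0.56·1.263 = 0.707
Arc 7: start y=0.000, vy=0.707 → t=0.144, apex=0.025, x_land=61.238, impact vy=-0.707
  bounce: vy ← 0.56·0.707 = 0.396

1 4.491 26.805 26.809
2 2.618 8.406 42.440
3 1.466 2.636 51.193
4 0.821 0.827 56.094
5 0.460 0.259 58.839
6 0.257 0.081 60.377
7 0.144 0.025 61.238
final: 61.238 0.396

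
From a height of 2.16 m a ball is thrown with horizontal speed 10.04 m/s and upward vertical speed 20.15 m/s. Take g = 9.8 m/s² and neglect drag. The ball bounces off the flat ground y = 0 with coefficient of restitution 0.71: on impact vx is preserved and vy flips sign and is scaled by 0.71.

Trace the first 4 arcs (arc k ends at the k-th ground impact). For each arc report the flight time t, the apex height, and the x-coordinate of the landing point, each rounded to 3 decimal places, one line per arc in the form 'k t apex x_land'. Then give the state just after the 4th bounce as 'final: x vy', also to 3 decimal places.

1 4.217 22.875 42.337
2 3.068 11.532 73.141
3 2.178 5.813 95.012
4 1.547 2.930 110.540
final: 110.540 5.381

Arc 1: start y=2.160, vy=20.150 → t=4.217, apex=22.875, x_land=42.337, impact vy=-21.174
  bounce: vy ← 0.71·21.174 = 15.034
Arc 2: start y=0.000, vy=15.034 → t=3.068, apex=11.532, x_land=73.141, impact vy=-15.034
  bounce: vy ← 0.71·15.034 = 10.674
Arc 3: start y=0.000, vy=10.674 → t=2.178, apex=5.813, x_land=95.012, impact vy=-10.674
  bounce: vy ← 0.71·10.674 = 7.579
Arc 4: start y=0.000, vy=7.579 → t=1.547, apex=2.930, x_land=110.540, impact vy=-7.579
  bounce: vy ← 0.71·7.579 = 5.381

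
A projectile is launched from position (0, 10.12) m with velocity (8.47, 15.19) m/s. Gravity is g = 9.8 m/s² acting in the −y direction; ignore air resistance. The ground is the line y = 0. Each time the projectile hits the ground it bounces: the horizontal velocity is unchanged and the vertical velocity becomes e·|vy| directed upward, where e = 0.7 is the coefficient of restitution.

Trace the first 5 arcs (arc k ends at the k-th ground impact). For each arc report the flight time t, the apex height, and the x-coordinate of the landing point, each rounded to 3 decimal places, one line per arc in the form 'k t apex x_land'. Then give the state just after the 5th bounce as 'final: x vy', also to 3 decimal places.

1 3.664 21.892 31.032
2 2.959 10.727 56.096
3 2.071 5.256 73.641
4 1.450 2.576 85.923
5 1.015 1.262 94.520
final: 94.520 3.481

Arc 1: start y=10.120, vy=15.190 → t=3.664, apex=21.892, x_land=31.032, impact vy=-20.714
  bounce: vy ← 0.7·20.714 = 14.500
Arc 2: start y=0.000, vy=14.500 → t=2.959, apex=10.727, x_land=56.096, impact vy=-14.500
  bounce: vy ← 0.7·14.500 = 10.150
Arc 3: start y=0.000, vy=10.150 → t=2.071, apex=5.256, x_land=73.641, impact vy=-10.150
  bounce: vy ← 0.7·10.150 = 7.105
Arc 4: start y=0.000, vy=7.105 → t=1.450, apex=2.576, x_land=85.923, impact vy=-7.105
  bounce: vy ← 0.7·7.105 = 4.974
Arc 5: start y=0.000, vy=4.974 → t=1.015, apex=1.262, x_land=94.520, impact vy=-4.974
  bounce: vy ← 0.7·4.974 = 3.481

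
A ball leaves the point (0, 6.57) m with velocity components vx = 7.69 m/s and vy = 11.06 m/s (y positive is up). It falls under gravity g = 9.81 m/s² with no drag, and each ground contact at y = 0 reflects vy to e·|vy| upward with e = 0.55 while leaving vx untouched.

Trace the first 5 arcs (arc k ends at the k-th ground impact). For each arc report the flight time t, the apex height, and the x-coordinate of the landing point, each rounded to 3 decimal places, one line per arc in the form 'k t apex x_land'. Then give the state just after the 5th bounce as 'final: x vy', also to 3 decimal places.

Arc 1: start y=6.570, vy=11.060 → t=2.743, apex=12.805, x_land=21.095, impact vy=-15.850
  bounce: vy ← 0.55·15.850 = 8.718
Arc 2: start y=0.000, vy=8.718 → t=1.777, apex=3.873, x_land=34.762, impact vy=-8.718
  bounce: vy ← 0.55·8.718 = 4.795
Arc 3: start y=0.000, vy=4.795 → t=0.978, apex=1.172, x_land=42.279, impact vy=-4.795
  bounce: vy ← 0.55·4.795 = 2.637
Arc 4: start y=0.000, vy=2.637 → t=0.538, apex=0.354, x_land=46.413, impact vy=-2.637
  bounce: vy ← 0.55·2.637 = 1.450
Arc 5: start y=0.000, vy=1.450 → t=0.296, apex=0.107, x_land=48.687, impact vy=-1.450
  bounce: vy ← 0.55·1.450 = 0.798

1 2.743 12.805 21.095
2 1.777 3.873 34.762
3 0.978 1.172 42.279
4 0.538 0.354 46.413
5 0.296 0.107 48.687
final: 48.687 0.798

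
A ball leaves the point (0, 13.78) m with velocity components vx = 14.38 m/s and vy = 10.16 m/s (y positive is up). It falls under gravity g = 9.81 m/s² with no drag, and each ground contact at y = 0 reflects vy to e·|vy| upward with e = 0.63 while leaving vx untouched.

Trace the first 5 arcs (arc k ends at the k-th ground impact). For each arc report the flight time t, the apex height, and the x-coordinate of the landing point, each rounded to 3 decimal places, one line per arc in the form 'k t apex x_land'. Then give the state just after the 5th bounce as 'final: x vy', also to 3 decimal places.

Arc 1: start y=13.780, vy=10.160 → t=3.006, apex=19.041, x_land=43.226, impact vy=-19.328
  bounce: vy ← 0.63·19.328 = 12.177
Arc 2: start y=0.000, vy=12.177 → t=2.483, apex=7.557, x_land=78.925, impact vy=-12.177
  bounce: vy ← 0.63·12.177 = 7.671
Arc 3: start y=0.000, vy=7.671 → t=1.564, apex=3.000, x_land=101.415, impact vy=-7.671
  bounce: vy ← 0.63·7.671 = 4.833
Arc 4: start y=0.000, vy=4.833 → t=0.985, apex=1.191, x_land=115.584, impact vy=-4.833
  bounce: vy ← 0.63·4.833 = 3.045
Arc 5: start y=0.000, vy=3.045 → t=0.621, apex=0.473, x_land=124.511, impact vy=-3.045
  bounce: vy ← 0.63·3.045 = 1.918

1 3.006 19.041 43.226
2 2.483 7.557 78.925
3 1.564 3.000 101.415
4 0.985 1.191 115.584
5 0.621 0.473 124.511
final: 124.511 1.918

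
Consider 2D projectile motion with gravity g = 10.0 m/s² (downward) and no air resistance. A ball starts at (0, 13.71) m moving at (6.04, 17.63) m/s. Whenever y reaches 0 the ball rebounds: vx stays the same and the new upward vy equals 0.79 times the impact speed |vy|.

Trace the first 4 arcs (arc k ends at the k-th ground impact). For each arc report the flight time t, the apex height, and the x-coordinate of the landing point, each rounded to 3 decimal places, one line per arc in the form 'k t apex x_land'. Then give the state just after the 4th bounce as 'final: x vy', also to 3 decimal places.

Arc 1: start y=13.710, vy=17.630 → t=4.182, apex=29.251, x_land=25.258, impact vy=-24.187
  bounce: vy ← 0.79·24.187 = 19.108
Arc 2: start y=0.000, vy=19.108 → t=3.822, apex=18.255, x_land=48.340, impact vy=-19.108
  bounce: vy ← 0.79·19.108 = 15.095
Arc 3: start y=0.000, vy=15.095 → t=3.019, apex=11.393, x_land=66.575, impact vy=-15.095
  bounce: vy ← 0.79·15.095 = 11.925
Arc 4: start y=0.000, vy=11.925 → t=2.385, apex=7.111, x_land=80.980, impact vy=-11.925
  bounce: vy ← 0.79·11.925 = 9.421

1 4.182 29.251 25.258
2 3.822 18.255 48.340
3 3.019 11.393 66.575
4 2.385 7.111 80.980
final: 80.980 9.421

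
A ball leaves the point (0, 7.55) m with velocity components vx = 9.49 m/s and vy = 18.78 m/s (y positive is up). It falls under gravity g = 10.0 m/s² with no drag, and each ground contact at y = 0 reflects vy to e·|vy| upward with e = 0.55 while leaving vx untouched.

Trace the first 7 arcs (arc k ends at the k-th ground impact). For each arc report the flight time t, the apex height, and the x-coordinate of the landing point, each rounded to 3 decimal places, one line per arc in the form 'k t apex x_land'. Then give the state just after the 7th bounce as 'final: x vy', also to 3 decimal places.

1 4.122 25.184 39.121
2 2.469 7.618 62.549
3 1.358 2.305 75.434
4 0.747 0.697 82.521
5 0.411 0.211 86.419
6 0.226 0.064 88.563
7 0.124 0.019 89.742
final: 89.742 0.342

Arc 1: start y=7.550, vy=18.780 → t=4.122, apex=25.184, x_land=39.121, impact vy=-22.443
  bounce: vy ← 0.55·22.443 = 12.344
Arc 2: start y=0.000, vy=12.344 → t=2.469, apex=7.618, x_land=62.549, impact vy=-12.344
  bounce: vy ← 0.55·12.344 = 6.789
Arc 3: start y=0.000, vy=6.789 → t=1.358, apex=2.305, x_land=75.434, impact vy=-6.789
  bounce: vy ← 0.55·6.789 = 3.734
Arc 4: start y=0.000, vy=3.734 → t=0.747, apex=0.697, x_land=82.521, impact vy=-3.734
  bounce: vy ← 0.55·3.734 = 2.054
Arc 5: start y=0.000, vy=2.054 → t=0.411, apex=0.211, x_land=86.419, impact vy=-2.054
  bounce: vy ← 0.55·2.054 = 1.130
Arc 6: start y=0.000, vy=1.130 → t=0.226, apex=0.064, x_land=88.563, impact vy=-1.130
  bounce: vy ← 0.55·1.130 = 0.621
Arc 7: start y=0.000, vy=0.621 → t=0.124, apex=0.019, x_land=89.742, impact vy=-0.621
  bounce: vy ← 0.55·0.621 = 0.342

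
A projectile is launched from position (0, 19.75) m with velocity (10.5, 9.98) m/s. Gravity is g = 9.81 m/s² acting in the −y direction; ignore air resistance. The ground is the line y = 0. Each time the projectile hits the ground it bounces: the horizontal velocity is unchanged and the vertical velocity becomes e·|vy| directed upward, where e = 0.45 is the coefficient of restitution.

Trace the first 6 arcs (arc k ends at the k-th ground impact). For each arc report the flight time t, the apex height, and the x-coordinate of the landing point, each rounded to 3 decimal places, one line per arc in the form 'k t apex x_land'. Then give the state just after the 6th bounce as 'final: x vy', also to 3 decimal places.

1 3.267 24.826 34.305
2 2.025 5.027 55.565
3 0.911 1.018 65.132
4 0.410 0.206 69.437
5 0.185 0.042 71.375
6 0.083 0.008 72.246
final: 72.246 0.183

Arc 1: start y=19.750, vy=9.980 → t=3.267, apex=24.826, x_land=34.305, impact vy=-22.070
  bounce: vy ← 0.45·22.070 = 9.932
Arc 2: start y=0.000, vy=9.932 → t=2.025, apex=5.027, x_land=55.565, impact vy=-9.932
  bounce: vy ← 0.45·9.932 = 4.469
Arc 3: start y=0.000, vy=4.469 → t=0.911, apex=1.018, x_land=65.132, impact vy=-4.469
  bounce: vy ← 0.45·4.469 = 2.011
Arc 4: start y=0.000, vy=2.011 → t=0.410, apex=0.206, x_land=69.437, impact vy=-2.011
  bounce: vy ← 0.45·2.011 = 0.905
Arc 5: start y=0.000, vy=0.905 → t=0.185, apex=0.042, x_land=71.375, impact vy=-0.905
  bounce: vy ← 0.45·0.905 = 0.407
Arc 6: start y=0.000, vy=0.407 → t=0.083, apex=0.008, x_land=72.246, impact vy=-0.407
  bounce: vy ← 0.45·0.407 = 0.183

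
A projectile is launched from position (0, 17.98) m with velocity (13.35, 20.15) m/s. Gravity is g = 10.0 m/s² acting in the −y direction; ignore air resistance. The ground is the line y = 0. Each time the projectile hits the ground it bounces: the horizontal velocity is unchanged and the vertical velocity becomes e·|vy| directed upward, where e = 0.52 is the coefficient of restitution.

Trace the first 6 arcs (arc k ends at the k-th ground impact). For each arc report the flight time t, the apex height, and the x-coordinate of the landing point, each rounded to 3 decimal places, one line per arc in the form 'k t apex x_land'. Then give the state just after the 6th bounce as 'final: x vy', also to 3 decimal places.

Arc 1: start y=17.980, vy=20.150 → t=4.782, apex=38.281, x_land=63.840, impact vy=-27.670
  bounce: vy ← 0.52·27.670 = 14.388
Arc 2: start y=0.000, vy=14.388 → t=2.878, apex=10.351, x_land=102.256, impact vy=-14.388
  bounce: vy ← 0.52·14.388 = 7.482
Arc 3: start y=0.000, vy=7.482 → t=1.496, apex=2.799, x_land=122.233, impact vy=-7.482
  bounce: vy ← 0.52·7.482 = 3.891
Arc 4: start y=0.000, vy=3.891 → t=0.778, apex=0.757, x_land=132.621, impact vy=-3.891
  bounce: vy ← 0.52·3.891 = 2.023
Arc 5: start y=0.000, vy=2.023 → t=0.405, apex=0.205, x_land=138.023, impact vy=-2.023
  bounce: vy ← 0.52·2.023 = 1.052
Arc 6: start y=0.000, vy=1.052 → t=0.210, apex=0.055, x_land=140.832, impact vy=-1.052
  bounce: vy ← 0.52·1.052 = 0.547

1 4.782 38.281 63.840
2 2.878 10.351 102.256
3 1.496 2.799 122.233
4 0.778 0.757 132.621
5 0.405 0.205 138.023
6 0.210 0.055 140.832
final: 140.832 0.547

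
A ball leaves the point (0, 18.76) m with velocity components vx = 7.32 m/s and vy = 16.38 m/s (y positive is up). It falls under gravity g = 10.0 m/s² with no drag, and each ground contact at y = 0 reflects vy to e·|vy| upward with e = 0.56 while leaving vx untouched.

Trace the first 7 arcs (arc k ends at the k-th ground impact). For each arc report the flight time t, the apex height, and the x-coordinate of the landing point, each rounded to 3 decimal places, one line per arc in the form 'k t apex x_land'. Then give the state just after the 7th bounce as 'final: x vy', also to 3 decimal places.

Arc 1: start y=18.760, vy=16.380 → t=4.175, apex=32.175, x_land=30.559, impact vy=-25.367
  bounce: vy ← 0.56·25.367 = 14.206
Arc 2: start y=0.000, vy=14.206 → t=2.841, apex=10.090, x_land=51.356, impact vy=-14.206
  bounce: vy ← 0.56·14.206 = 7.955
Arc 3: start y=0.000, vy=7.955 → t=1.591, apex=3.164, x_land=63.003, impact vy=-7.955
  bounce: vy ← 0.56·7.955 = 4.455
Arc 4: start y=0.000, vy=4.455 → t=0.891, apex=0.992, x_land=69.525, impact vy=-4.455
  bounce: vy ← 0.56·4.455 = 2.495
Arc 5: start y=0.000, vy=2.495 → t=0.499, apex=0.311, x_land=73.177, impact vy=-2.495
  bounce: vy ← 0.56·2.495 = 1.397
Arc 6: start y=0.000, vy=1.397 → t=0.279, apex=0.098, x_land=75.222, impact vy=-1.397
  bounce: vy ← 0.56·1.397 = 0.782
Arc 7: start y=0.000, vy=0.782 → t=0.156, apex=0.031, x_land=76.368, impact vy=-0.782
  bounce: vy ← 0.56·0.782 = 0.438

1 4.175 32.175 30.559
2 2.841 10.090 51.356
3 1.591 3.164 63.003
4 0.891 0.992 69.525
5 0.499 0.311 73.177
6 0.279 0.098 75.222
7 0.156 0.031 76.368
final: 76.368 0.438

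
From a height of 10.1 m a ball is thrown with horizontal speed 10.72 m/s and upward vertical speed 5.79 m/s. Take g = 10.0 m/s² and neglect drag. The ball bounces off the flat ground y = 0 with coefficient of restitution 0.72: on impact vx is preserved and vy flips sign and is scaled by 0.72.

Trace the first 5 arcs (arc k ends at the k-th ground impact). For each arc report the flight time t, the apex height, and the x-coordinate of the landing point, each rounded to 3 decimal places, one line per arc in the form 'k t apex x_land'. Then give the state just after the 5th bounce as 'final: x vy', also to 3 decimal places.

Arc 1: start y=10.100, vy=5.790 → t=2.114, apex=11.776, x_land=22.659, impact vy=-15.347
  bounce: vy ← 0.72·15.347 = 11.050
Arc 2: start y=0.000, vy=11.050 → t=2.210, apex=6.105, x_land=46.349, impact vy=-11.050
  bounce: vy ← 0.72·11.050 = 7.956
Arc 3: start y=0.000, vy=7.956 → t=1.591, apex=3.165, x_land=63.406, impact vy=-7.956
  bounce: vy ← 0.72·7.956 = 5.728
Arc 4: start y=0.000, vy=5.728 → t=1.146, apex=1.641, x_land=75.688, impact vy=-5.728
  bounce: vy ← 0.72·5.728 = 4.124
Arc 5: start y=0.000, vy=4.124 → t=0.825, apex=0.850, x_land=84.530, impact vy=-4.124
  bounce: vy ← 0.72·4.124 = 2.969

1 2.114 11.776 22.659
2 2.210 6.105 46.349
3 1.591 3.165 63.406
4 1.146 1.641 75.688
5 0.825 0.850 84.530
final: 84.530 2.969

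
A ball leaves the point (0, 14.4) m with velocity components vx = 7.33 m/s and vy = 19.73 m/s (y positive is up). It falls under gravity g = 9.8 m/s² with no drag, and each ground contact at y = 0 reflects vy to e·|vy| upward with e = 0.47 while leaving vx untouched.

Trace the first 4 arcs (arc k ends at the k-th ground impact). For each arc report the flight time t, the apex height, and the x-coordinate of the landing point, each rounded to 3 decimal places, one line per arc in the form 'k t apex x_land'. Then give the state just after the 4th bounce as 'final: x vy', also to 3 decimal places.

Arc 1: start y=14.400, vy=19.730 → t=4.658, apex=34.261, x_land=34.140, impact vy=-25.914
  bounce: vy ← 0.47·25.914 = 12.179
Arc 2: start y=0.000, vy=12.179 → t=2.486, apex=7.568, x_land=52.359, impact vy=-12.179
  bounce: vy ← 0.47·12.179 = 5.724
Arc 3: start y=0.000, vy=5.724 → t=1.168, apex=1.672, x_land=60.922, impact vy=-5.724
  bounce: vy ← 0.47·5.724 = 2.690
Arc 4: start y=0.000, vy=2.690 → t=0.549, apex=0.369, x_land=64.947, impact vy=-2.690
  bounce: vy ← 0.47·2.690 = 1.264

1 4.658 34.261 34.140
2 2.486 7.568 52.359
3 1.168 1.672 60.922
4 0.549 0.369 64.947
final: 64.947 1.264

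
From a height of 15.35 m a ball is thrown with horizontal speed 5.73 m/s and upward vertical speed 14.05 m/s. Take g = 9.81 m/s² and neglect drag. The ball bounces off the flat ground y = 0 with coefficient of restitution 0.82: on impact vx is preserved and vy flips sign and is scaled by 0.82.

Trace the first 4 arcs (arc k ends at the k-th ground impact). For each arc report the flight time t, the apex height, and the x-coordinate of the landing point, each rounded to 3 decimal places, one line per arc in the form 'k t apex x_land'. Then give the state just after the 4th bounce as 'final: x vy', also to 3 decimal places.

Arc 1: start y=15.350, vy=14.050 → t=3.708, apex=25.411, x_land=21.249, impact vy=-22.329
  bounce: vy ← 0.82·22.329 = 18.310
Arc 2: start y=0.000, vy=18.310 → t=3.733, apex=17.087, x_land=42.638, impact vy=-18.310
  bounce: vy ← 0.82·18.310 = 15.014
Arc 3: start y=0.000, vy=15.014 → t=3.061, apex=11.489, x_land=60.177, impact vy=-15.014
  bounce: vy ← 0.82·15.014 = 12.311
Arc 4: start y=0.000, vy=12.311 → t=2.510, apex=7.725, x_land=74.559, impact vy=-12.311
  bounce: vy ← 0.82·12.311 = 10.095

1 3.708 25.411 21.249
2 3.733 17.087 42.638
3 3.061 11.489 60.177
4 2.510 7.725 74.559
final: 74.559 10.095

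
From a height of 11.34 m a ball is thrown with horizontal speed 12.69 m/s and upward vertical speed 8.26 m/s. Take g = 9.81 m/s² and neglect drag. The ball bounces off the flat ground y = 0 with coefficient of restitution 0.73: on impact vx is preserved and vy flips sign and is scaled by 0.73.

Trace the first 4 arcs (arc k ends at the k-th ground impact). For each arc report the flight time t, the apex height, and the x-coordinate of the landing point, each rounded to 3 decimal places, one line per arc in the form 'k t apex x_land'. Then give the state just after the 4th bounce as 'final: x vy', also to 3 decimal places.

Arc 1: start y=11.340, vy=8.260 → t=2.580, apex=14.817, x_land=32.741, impact vy=-17.050
  bounce: vy ← 0.73·17.050 = 12.447
Arc 2: start y=0.000, vy=12.447 → t=2.538, apex=7.896, x_land=64.943, impact vy=-12.447
  bounce: vy ← 0.73·12.447 = 9.086
Arc 3: start y=0.000, vy=9.086 → t=1.852, apex=4.208, x_land=88.450, impact vy=-9.086
  bounce: vy ← 0.73·9.086 = 6.633
Arc 4: start y=0.000, vy=6.633 → t=1.352, apex=2.242, x_land=105.611, impact vy=-6.633
  bounce: vy ← 0.73·6.633 = 4.842

1 2.580 14.817 32.741
2 2.538 7.896 64.943
3 1.852 4.208 88.450
4 1.352 2.242 105.611
final: 105.611 4.842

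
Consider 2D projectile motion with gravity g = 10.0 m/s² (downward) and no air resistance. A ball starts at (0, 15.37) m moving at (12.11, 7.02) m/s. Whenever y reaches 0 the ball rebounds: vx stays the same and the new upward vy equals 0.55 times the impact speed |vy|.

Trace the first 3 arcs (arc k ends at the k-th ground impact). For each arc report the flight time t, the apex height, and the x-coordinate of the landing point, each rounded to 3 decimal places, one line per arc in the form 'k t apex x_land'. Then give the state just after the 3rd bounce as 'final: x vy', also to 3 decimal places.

1 2.591 17.834 31.372
2 2.077 5.395 56.530
3 1.143 1.632 70.367
final: 70.367 3.142

Arc 1: start y=15.370, vy=7.020 → t=2.591, apex=17.834, x_land=31.372, impact vy=-18.886
  bounce: vy ← 0.55·18.886 = 10.387
Arc 2: start y=0.000, vy=10.387 → t=2.077, apex=5.395, x_land=56.530, impact vy=-10.387
  bounce: vy ← 0.55·10.387 = 5.713
Arc 3: start y=0.000, vy=5.713 → t=1.143, apex=1.632, x_land=70.367, impact vy=-5.713
  bounce: vy ← 0.55·5.713 = 3.142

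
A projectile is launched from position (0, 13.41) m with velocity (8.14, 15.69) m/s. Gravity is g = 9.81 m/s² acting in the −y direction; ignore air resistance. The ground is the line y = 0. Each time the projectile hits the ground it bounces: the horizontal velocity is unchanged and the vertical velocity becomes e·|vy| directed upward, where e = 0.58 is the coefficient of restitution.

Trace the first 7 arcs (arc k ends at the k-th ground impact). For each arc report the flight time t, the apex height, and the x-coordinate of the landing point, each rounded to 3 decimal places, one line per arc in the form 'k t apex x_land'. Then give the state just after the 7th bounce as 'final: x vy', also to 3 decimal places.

1 3.900 25.957 31.745
2 2.669 8.732 53.466
3 1.548 2.937 66.065
4 0.898 0.988 73.372
5 0.521 0.332 77.610
6 0.302 0.112 80.068
7 0.175 0.038 81.494
final: 81.494 0.498

Arc 1: start y=13.410, vy=15.690 → t=3.900, apex=25.957, x_land=31.745, impact vy=-22.567
  bounce: vy ← 0.58·22.567 = 13.089
Arc 2: start y=0.000, vy=13.089 → t=2.669, apex=8.732, x_land=53.466, impact vy=-13.089
  bounce: vy ← 0.58·13.089 = 7.592
Arc 3: start y=0.000, vy=7.592 → t=1.548, apex=2.937, x_land=66.065, impact vy=-7.592
  bounce: vy ← 0.58·7.592 = 4.403
Arc 4: start y=0.000, vy=4.403 → t=0.898, apex=0.988, x_land=73.372, impact vy=-4.403
  bounce: vy ← 0.58·4.403 = 2.554
Arc 5: start y=0.000, vy=2.554 → t=0.521, apex=0.332, x_land=77.610, impact vy=-2.554
  bounce: vy ← 0.58·2.554 = 1.481
Arc 6: start y=0.000, vy=1.481 → t=0.302, apex=0.112, x_land=80.068, impact vy=-1.481
  bounce: vy ← 0.58·1.481 = 0.859
Arc 7: start y=0.000, vy=0.859 → t=0.175, apex=0.038, x_land=81.494, impact vy=-0.859
  bounce: vy ← 0.58·0.859 = 0.498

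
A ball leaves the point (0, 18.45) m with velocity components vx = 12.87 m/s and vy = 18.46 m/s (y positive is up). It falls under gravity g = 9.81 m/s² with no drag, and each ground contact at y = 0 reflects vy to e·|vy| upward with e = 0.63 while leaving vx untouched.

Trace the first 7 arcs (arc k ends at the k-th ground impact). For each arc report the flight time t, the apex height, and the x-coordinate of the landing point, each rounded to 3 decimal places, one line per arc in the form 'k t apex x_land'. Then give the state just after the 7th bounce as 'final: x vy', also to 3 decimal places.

Arc 1: start y=18.450, vy=18.460 → t=4.584, apex=35.819, x_land=58.997, impact vy=-26.510
  bounce: vy ← 0.63·26.510 = 16.701
Arc 2: start y=0.000, vy=16.701 → t=3.405, apex=14.216, x_land=102.818, impact vy=-16.701
  bounce: vy ← 0.63·16.701 = 10.522
Arc 3: start y=0.000, vy=10.522 → t=2.145, apex=5.642, x_land=130.425, impact vy=-10.522
  bounce: vy ← 0.63·10.522 = 6.629
Arc 4: start y=0.000, vy=6.629 → t=1.351, apex=2.240, x_land=147.818, impact vy=-6.629
  bounce: vy ← 0.63·6.629 = 4.176
Arc 5: start y=0.000, vy=4.176 → t=0.851, apex=0.889, x_land=158.775, impact vy=-4.176
  bounce: vy ← 0.63·4.176 = 2.631
Arc 6: start y=0.000, vy=2.631 → t=0.536, apex=0.353, x_land=165.678, impact vy=-2.631
  bounce: vy ← 0.63·2.631 = 1.657
Arc 7: start y=0.000, vy=1.657 → t=0.338, apex=0.140, x_land=170.027, impact vy=-1.657
  bounce: vy ← 0.63·1.657 = 1.044

1 4.584 35.819 58.997
2 3.405 14.216 102.818
3 2.145 5.642 130.425
4 1.351 2.240 147.818
5 0.851 0.889 158.775
6 0.536 0.353 165.678
7 0.338 0.140 170.027
final: 170.027 1.044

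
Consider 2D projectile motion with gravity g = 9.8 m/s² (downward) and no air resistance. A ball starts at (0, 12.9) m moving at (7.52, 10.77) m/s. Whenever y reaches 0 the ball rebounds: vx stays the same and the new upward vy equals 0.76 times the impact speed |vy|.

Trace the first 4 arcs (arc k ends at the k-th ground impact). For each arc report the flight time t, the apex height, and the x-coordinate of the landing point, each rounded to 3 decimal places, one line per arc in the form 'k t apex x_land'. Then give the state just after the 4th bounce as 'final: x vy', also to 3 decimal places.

Arc 1: start y=12.900, vy=10.770 → t=3.059, apex=18.818, x_land=23.001, impact vy=-19.205
  bounce: vy ← 0.76·19.205 = 14.596
Arc 2: start y=0.000, vy=14.596 → t=2.979, apex=10.869, x_land=45.401, impact vy=-14.596
  bounce: vy ← 0.76·14.596 = 11.093
Arc 3: start y=0.000, vy=11.093 → t=2.264, apex=6.278, x_land=62.425, impact vy=-11.093
  bounce: vy ← 0.76·11.093 = 8.431
Arc 4: start y=0.000, vy=8.431 → t=1.721, apex=3.626, x_land=75.364, impact vy=-8.431
  bounce: vy ← 0.76·8.431 = 6.407

1 3.059 18.818 23.001
2 2.979 10.869 45.401
3 2.264 6.278 62.425
4 1.721 3.626 75.364
final: 75.364 6.407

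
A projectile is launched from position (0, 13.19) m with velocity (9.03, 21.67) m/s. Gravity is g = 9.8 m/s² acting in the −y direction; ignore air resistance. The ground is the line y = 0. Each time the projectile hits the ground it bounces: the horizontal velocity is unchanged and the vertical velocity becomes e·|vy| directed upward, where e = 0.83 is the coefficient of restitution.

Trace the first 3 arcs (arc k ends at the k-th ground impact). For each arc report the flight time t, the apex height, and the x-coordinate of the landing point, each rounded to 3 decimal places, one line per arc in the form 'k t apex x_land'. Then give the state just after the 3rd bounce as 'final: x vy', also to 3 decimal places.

1 4.965 37.149 44.831
2 4.571 25.592 86.104
3 3.794 17.630 120.361
final: 120.361 15.429

Arc 1: start y=13.190, vy=21.670 → t=4.965, apex=37.149, x_land=44.831, impact vy=-26.984
  bounce: vy ← 0.83·26.984 = 22.396
Arc 2: start y=0.000, vy=22.396 → t=4.571, apex=25.592, x_land=86.104, impact vy=-22.396
  bounce: vy ← 0.83·22.396 = 18.589
Arc 3: start y=0.000, vy=18.589 → t=3.794, apex=17.630, x_land=120.361, impact vy=-18.589
  bounce: vy ← 0.83·18.589 = 15.429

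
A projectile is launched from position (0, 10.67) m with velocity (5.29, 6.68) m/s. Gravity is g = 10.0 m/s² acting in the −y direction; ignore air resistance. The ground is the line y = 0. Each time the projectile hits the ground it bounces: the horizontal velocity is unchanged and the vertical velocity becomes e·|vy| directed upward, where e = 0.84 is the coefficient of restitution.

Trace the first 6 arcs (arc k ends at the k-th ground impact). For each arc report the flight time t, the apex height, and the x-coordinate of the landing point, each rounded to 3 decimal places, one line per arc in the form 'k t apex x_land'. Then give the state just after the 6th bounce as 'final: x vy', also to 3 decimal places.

Arc 1: start y=10.670, vy=6.680 → t=2.274, apex=12.901, x_land=12.031, impact vy=-16.063
  bounce: vy ← 0.84·16.063 = 13.493
Arc 2: start y=0.000, vy=13.493 → t=2.699, apex=9.103, x_land=26.307, impact vy=-13.493
  bounce: vy ← 0.84·13.493 = 11.334
Arc 3: start y=0.000, vy=11.334 → t=2.267, apex=6.423, x_land=38.298, impact vy=-11.334
  bounce: vy ← 0.84·11.334 = 9.521
Arc 4: start y=0.000, vy=9.521 → t=1.904, apex=4.532, x_land=48.371, impact vy=-9.521
  bounce: vy ← 0.84·9.521 = 7.997
Arc 5: start y=0.000, vy=7.997 → t=1.599, apex=3.198, x_land=56.832, impact vy=-7.997
  bounce: vy ← 0.84·7.997 = 6.718
Arc 6: start y=0.000, vy=6.718 → t=1.344, apex=2.256, x_land=63.940, impact vy=-6.718
  bounce: vy ← 0.84·6.718 = 5.643

1 2.274 12.901 12.031
2 2.699 9.103 26.307
3 2.267 6.423 38.298
4 1.904 4.532 48.371
5 1.599 3.198 56.832
6 1.344 2.256 63.940
final: 63.940 5.643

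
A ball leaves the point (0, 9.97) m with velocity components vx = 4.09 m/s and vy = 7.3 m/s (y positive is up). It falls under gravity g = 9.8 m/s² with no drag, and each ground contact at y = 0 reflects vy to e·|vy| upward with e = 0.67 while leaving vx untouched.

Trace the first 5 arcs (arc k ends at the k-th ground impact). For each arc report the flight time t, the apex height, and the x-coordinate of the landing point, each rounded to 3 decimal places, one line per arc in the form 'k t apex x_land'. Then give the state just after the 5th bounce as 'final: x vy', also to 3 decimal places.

1 2.354 12.689 9.628
2 2.156 5.696 18.448
3 1.445 2.557 24.357
4 0.968 1.148 28.316
5 0.649 0.515 30.968
final: 30.968 2.129

Arc 1: start y=9.970, vy=7.300 → t=2.354, apex=12.689, x_land=9.628, impact vy=-15.770
  bounce: vy ← 0.67·15.770 = 10.566
Arc 2: start y=0.000, vy=10.566 → t=2.156, apex=5.696, x_land=18.448, impact vy=-10.566
  bounce: vy ← 0.67·10.566 = 7.079
Arc 3: start y=0.000, vy=7.079 → t=1.445, apex=2.557, x_land=24.357, impact vy=-7.079
  bounce: vy ← 0.67·7.079 = 4.743
Arc 4: start y=0.000, vy=4.743 → t=0.968, apex=1.148, x_land=28.316, impact vy=-4.743
  bounce: vy ← 0.67·4.743 = 3.178
Arc 5: start y=0.000, vy=3.178 → t=0.649, apex=0.515, x_land=30.968, impact vy=-3.178
  bounce: vy ← 0.67·3.178 = 2.129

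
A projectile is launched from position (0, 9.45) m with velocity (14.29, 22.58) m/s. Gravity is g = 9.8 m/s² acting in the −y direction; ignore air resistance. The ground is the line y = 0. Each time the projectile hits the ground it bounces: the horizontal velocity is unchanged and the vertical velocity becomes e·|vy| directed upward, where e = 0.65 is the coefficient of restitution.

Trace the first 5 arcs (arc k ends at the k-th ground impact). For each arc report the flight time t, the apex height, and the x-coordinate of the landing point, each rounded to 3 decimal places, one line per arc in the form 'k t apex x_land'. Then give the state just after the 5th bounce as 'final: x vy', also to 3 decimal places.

Arc 1: start y=9.450, vy=22.580 → t=4.994, apex=35.463, x_land=71.369, impact vy=-26.364
  bounce: vy ← 0.65·26.364 = 17.137
Arc 2: start y=0.000, vy=17.137 → t=3.497, apex=14.983, x_land=121.345, impact vy=-17.137
  bounce: vy ← 0.65·17.137 = 11.139
Arc 3: start y=0.000, vy=11.139 → t=2.273, apex=6.330, x_land=153.830, impact vy=-11.139
  bounce: vy ← 0.65·11.139 = 7.240
Arc 4: start y=0.000, vy=7.240 → t=1.478, apex=2.675, x_land=174.945, impact vy=-7.240
  bounce: vy ← 0.65·7.240 = 4.706
Arc 5: start y=0.000, vy=4.706 → t=0.960, apex=1.130, x_land=188.670, impact vy=-4.706
  bounce: vy ← 0.65·4.706 = 3.059

1 4.994 35.463 71.369
2 3.497 14.983 121.345
3 2.273 6.330 153.830
4 1.478 2.675 174.945
5 0.960 1.130 188.670
final: 188.670 3.059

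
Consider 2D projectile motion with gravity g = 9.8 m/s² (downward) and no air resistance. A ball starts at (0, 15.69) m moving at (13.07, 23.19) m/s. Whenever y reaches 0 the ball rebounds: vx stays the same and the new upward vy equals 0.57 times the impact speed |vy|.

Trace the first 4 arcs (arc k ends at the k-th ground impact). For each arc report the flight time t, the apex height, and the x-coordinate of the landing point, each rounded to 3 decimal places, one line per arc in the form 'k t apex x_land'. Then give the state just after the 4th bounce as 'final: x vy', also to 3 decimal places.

1 5.333 43.128 69.703
2 3.382 14.012 113.907
3 1.928 4.553 139.103
4 1.099 1.479 153.465
final: 153.465 3.069

Arc 1: start y=15.690, vy=23.190 → t=5.333, apex=43.128, x_land=69.703, impact vy=-29.074
  bounce: vy ← 0.57·29.074 = 16.572
Arc 2: start y=0.000, vy=16.572 → t=3.382, apex=14.012, x_land=113.907, impact vy=-16.572
  bounce: vy ← 0.57·16.572 = 9.446
Arc 3: start y=0.000, vy=9.446 → t=1.928, apex=4.553, x_land=139.103, impact vy=-9.446
  bounce: vy ← 0.57·9.446 = 5.384
Arc 4: start y=0.000, vy=5.384 → t=1.099, apex=1.479, x_land=153.465, impact vy=-5.384
  bounce: vy ← 0.57·5.384 = 3.069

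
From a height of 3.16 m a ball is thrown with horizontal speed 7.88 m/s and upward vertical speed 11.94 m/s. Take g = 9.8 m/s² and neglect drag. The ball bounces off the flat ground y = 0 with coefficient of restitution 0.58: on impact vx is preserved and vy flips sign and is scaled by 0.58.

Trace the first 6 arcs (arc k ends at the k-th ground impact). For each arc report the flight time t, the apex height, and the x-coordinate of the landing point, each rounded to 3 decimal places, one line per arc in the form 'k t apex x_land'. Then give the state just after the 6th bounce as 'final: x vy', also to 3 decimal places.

Arc 1: start y=3.160, vy=11.940 → t=2.678, apex=10.434, x_land=21.099, impact vy=-14.300
  bounce: vy ← 0.58·14.300 = 8.294
Arc 2: start y=0.000, vy=8.294 → t=1.693, apex=3.510, x_land=34.438, impact vy=-8.294
  bounce: vy ← 0.58·8.294 = 4.811
Arc 3: start y=0.000, vy=4.811 → t=0.982, apex=1.181, x_land=42.174, impact vy=-4.811
  bounce: vy ← 0.58·4.811 = 2.790
Arc 4: start y=0.000, vy=2.790 → t=0.569, apex=0.397, x_land=46.661, impact vy=-2.790
  bounce: vy ← 0.58·2.790 = 1.618
Arc 5: start y=0.000, vy=1.618 → t=0.330, apex=0.134, x_land=49.264, impact vy=-1.618
  bounce: vy ← 0.58·1.618 = 0.939
Arc 6: start y=0.000, vy=0.939 → t=0.192, apex=0.045, x_land=50.773, impact vy=-0.939
  bounce: vy ← 0.58·0.939 = 0.544

1 2.678 10.434 21.099
2 1.693 3.510 34.438
3 0.982 1.181 42.174
4 0.569 0.397 46.661
5 0.330 0.134 49.264
6 0.192 0.045 50.773
final: 50.773 0.544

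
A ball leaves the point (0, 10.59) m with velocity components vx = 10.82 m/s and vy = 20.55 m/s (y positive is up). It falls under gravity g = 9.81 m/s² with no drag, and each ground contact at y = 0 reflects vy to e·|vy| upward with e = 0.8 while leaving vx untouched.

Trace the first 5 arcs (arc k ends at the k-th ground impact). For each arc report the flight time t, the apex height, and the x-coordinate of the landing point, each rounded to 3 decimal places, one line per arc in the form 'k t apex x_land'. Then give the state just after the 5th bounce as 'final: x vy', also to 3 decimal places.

1 4.654 32.114 50.351
2 4.094 20.553 94.649
3 3.275 13.154 130.086
4 2.620 8.419 158.436
5 2.096 5.388 181.117
final: 181.117 8.225

Arc 1: start y=10.590, vy=20.550 → t=4.654, apex=32.114, x_land=50.351, impact vy=-25.101
  bounce: vy ← 0.8·25.101 = 20.081
Arc 2: start y=0.000, vy=20.081 → t=4.094, apex=20.553, x_land=94.649, impact vy=-20.081
  bounce: vy ← 0.8·20.081 = 16.065
Arc 3: start y=0.000, vy=16.065 → t=3.275, apex=13.154, x_land=130.086, impact vy=-16.065
  bounce: vy ← 0.8·16.065 = 12.852
Arc 4: start y=0.000, vy=12.852 → t=2.620, apex=8.419, x_land=158.436, impact vy=-12.852
  bounce: vy ← 0.8·12.852 = 10.282
Arc 5: start y=0.000, vy=10.282 → t=2.096, apex=5.388, x_land=181.117, impact vy=-10.282
  bounce: vy ← 0.8·10.282 = 8.225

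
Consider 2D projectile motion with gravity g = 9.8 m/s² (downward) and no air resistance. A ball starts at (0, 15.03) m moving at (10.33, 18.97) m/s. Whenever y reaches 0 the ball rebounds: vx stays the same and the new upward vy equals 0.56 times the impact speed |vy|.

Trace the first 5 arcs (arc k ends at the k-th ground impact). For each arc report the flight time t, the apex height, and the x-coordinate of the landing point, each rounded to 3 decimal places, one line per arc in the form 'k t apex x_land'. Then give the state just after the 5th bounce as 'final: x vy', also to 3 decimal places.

1 4.546 33.390 46.962
2 2.924 10.471 77.163
3 1.637 3.284 94.076
4 0.917 1.030 103.547
5 0.513 0.323 108.851
final: 108.851 1.409

Arc 1: start y=15.030, vy=18.970 → t=4.546, apex=33.390, x_land=46.962, impact vy=-25.582
  bounce: vy ← 0.56·25.582 = 14.326
Arc 2: start y=0.000, vy=14.326 → t=2.924, apex=10.471, x_land=77.163, impact vy=-14.326
  bounce: vy ← 0.56·14.326 = 8.023
Arc 3: start y=0.000, vy=8.023 → t=1.637, apex=3.284, x_land=94.076, impact vy=-8.023
  bounce: vy ← 0.56·8.023 = 4.493
Arc 4: start y=0.000, vy=4.493 → t=0.917, apex=1.030, x_land=103.547, impact vy=-4.493
  bounce: vy ← 0.56·4.493 = 2.516
Arc 5: start y=0.000, vy=2.516 → t=0.513, apex=0.323, x_land=108.851, impact vy=-2.516
  bounce: vy ← 0.56·2.516 = 1.409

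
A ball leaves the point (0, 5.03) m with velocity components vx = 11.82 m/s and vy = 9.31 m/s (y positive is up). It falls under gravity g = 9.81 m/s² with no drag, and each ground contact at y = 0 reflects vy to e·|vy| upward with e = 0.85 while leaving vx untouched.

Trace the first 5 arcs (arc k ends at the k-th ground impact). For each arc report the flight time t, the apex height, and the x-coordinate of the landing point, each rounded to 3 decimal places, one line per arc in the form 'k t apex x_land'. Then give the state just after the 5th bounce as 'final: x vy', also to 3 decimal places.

Arc 1: start y=5.030, vy=9.310 → t=2.337, apex=9.448, x_land=27.622, impact vy=-13.615
  bounce: vy ← 0.85·13.615 = 11.573
Arc 2: start y=0.000, vy=11.573 → t=2.359, apex=6.826, x_land=55.510, impact vy=-11.573
  bounce: vy ← 0.85·11.573 = 9.837
Arc 3: start y=0.000, vy=9.837 → t=2.005, apex=4.932, x_land=79.214, impact vy=-9.837
  bounce: vy ← 0.85·9.837 = 8.361
Arc 4: start y=0.000, vy=8.361 → t=1.705, apex=3.563, x_land=99.363, impact vy=-8.361
  bounce: vy ← 0.85·8.361 = 7.107
Arc 5: start y=0.000, vy=7.107 → t=1.449, apex=2.574, x_land=116.489, impact vy=-7.107
  bounce: vy ← 0.85·7.107 = 6.041

1 2.337 9.448 27.622
2 2.359 6.826 55.510
3 2.005 4.932 79.214
4 1.705 3.563 99.363
5 1.449 2.574 116.489
final: 116.489 6.041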